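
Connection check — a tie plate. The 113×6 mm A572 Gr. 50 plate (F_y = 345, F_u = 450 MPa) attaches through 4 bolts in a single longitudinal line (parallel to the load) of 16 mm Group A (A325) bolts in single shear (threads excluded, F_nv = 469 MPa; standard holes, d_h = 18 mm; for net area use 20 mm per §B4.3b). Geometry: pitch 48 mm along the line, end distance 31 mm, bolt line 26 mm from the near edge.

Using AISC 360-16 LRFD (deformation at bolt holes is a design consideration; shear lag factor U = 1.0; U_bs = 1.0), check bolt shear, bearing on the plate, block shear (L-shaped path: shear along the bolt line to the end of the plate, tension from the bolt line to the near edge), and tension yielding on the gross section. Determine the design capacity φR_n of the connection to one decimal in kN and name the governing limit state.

160.0 kN (block shear governs)

Bolt shear: A_b = π(16)²/4 = 201.06 mm². φR_n = 0.75 × 469 × 201.06 × 4 × 1 = 282.9 kN.
Bearing (6 mm plate, F_u = 450 MPa): end bolts L_c = 31 − 18/2 = 22, R_n = min(1.2×22×6×450, 2.4×16×6×450) = 71.28 kN/bolt; interior L_c = 48 − 18 = 30, R_n = 97.2 kN/bolt. φR_n = 0.75 × (1×71.28 + 3×97.2) = 272.2 kN.
Block shear: shear path 1×[31+3×48] = 1×175 mm, A_gv = 1050, A_nv = 1×(175 − 3.5×20)×6 = 630 mm²; tension to near edge: (26 − 0.5×20)×6 = 96 mm². R_n = min(0.6×450×630, 0.6×345×1050) + 1.0×450×96 = min(170.1, 217.35) + 43.2 = 213.3 kN. φR_n = 0.75 × 213.3 = 160.0 kN.
Tension yield (gross): A_g = 113×6 = 678 mm². φR_n = 0.90 × 345 × 678 = 210.5 kN.
Governing: min(282.9, 272.2, 160.0, 210.5) = 160.0 kN → block shear.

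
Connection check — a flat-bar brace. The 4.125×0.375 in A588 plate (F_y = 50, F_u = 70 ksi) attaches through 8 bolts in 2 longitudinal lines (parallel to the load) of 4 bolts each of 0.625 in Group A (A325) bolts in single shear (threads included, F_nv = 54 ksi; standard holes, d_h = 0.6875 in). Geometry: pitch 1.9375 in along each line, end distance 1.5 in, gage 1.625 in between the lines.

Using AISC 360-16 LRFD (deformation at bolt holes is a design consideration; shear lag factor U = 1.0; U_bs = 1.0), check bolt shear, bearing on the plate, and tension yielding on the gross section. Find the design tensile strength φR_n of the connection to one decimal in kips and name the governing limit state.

69.6 kips (gross-section yield governs)

Bolt shear: A_b = π(0.625)²/4 = 0.3068 in². φR_n = 0.75 × 54 × 0.3068 × 8 × 1 = 99.4 kips.
Bearing (0.375 in plate, F_u = 70 ksi): end bolts L_c = 1.5 − 0.6875/2 = 1.15625, R_n = min(1.2×1.15625×0.375×70, 2.4×0.625×0.375×70) = 36.422 kips/bolt; interior L_c = 1.9375 − 0.6875 = 1.25, R_n = 39.375 kips/bolt. φR_n = 0.75 × (2×36.422 + 6×39.375) = 231.8 kips.
Tension yield (gross): A_g = 4.125×0.375 = 1.5469 in². φR_n = 0.90 × 50 × 1.5469 = 69.6 kips.
Governing: min(99.4, 231.8, 69.6) = 69.6 kips → gross-section yield.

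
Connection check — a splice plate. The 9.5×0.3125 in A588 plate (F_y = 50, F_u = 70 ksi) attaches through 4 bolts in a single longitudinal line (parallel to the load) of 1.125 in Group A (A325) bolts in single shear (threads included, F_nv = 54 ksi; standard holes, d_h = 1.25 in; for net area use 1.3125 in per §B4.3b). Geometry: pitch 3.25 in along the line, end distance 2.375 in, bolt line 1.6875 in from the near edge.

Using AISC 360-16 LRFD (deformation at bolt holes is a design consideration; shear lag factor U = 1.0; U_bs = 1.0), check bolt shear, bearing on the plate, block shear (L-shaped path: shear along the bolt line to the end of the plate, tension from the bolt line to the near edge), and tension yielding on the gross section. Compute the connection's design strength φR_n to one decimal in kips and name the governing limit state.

Bolt shear: A_b = π(1.125)²/4 = 0.99402 in². φR_n = 0.75 × 54 × 0.99402 × 4 × 1 = 161.0 kips.
Bearing (0.3125 in plate, F_u = 70 ksi): end bolts L_c = 2.375 − 1.25/2 = 1.75, R_n = min(1.2×1.75×0.3125×70, 2.4×1.125×0.3125×70) = 45.938 kips/bolt; interior L_c = 3.25 − 1.25 = 2, R_n = 52.5 kips/bolt. φR_n = 0.75 × (1×45.938 + 3×52.5) = 152.6 kips.
Block shear: shear path 1×[2.375+3×3.25] = 1×12.125 in, A_gv = 3.7891, A_nv = 1×(12.125 − 3.5×1.3125)×0.3125 = 2.3535 in²; tension to near edge: (1.6875 − 0.5×1.3125)×0.3125 = 0.32227 in². R_n = min(0.6×70×2.3535, 0.6×50×3.7891) + 1.0×70×0.32227 = min(98.847, 113.67) + 22.559 = 121.41 kips. φR_n = 0.75 × 121.41 = 91.1 kips.
Tension yield (gross): A_g = 9.5×0.3125 = 2.9688 in². φR_n = 0.90 × 50 × 2.9688 = 133.6 kips.
Governing: min(161.0, 152.6, 91.1, 133.6) = 91.1 kips → block shear.

91.1 kips (block shear governs)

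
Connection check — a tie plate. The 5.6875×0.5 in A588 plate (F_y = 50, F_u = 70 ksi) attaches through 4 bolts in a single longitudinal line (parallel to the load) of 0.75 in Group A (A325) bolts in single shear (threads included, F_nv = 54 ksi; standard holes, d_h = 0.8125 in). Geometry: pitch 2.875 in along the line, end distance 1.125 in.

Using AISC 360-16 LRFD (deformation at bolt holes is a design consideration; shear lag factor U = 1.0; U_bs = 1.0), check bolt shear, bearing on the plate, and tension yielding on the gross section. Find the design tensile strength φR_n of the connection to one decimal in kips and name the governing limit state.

71.6 kips (bolt shear governs)

Bolt shear: A_b = π(0.75)²/4 = 0.44179 in². φR_n = 0.75 × 54 × 0.44179 × 4 × 1 = 71.6 kips.
Bearing (0.5 in plate, F_u = 70 ksi): end bolts L_c = 1.125 − 0.8125/2 = 0.71875, R_n = min(1.2×0.71875×0.5×70, 2.4×0.75×0.5×70) = 30.188 kips/bolt; interior L_c = 2.875 − 0.8125 = 2.0625, R_n = 63 kips/bolt. φR_n = 0.75 × (1×30.188 + 3×63) = 164.4 kips.
Tension yield (gross): A_g = 5.6875×0.5 = 2.8438 in². φR_n = 0.90 × 50 × 2.8438 = 128.0 kips.
Governing: min(71.6, 164.4, 128.0) = 71.6 kips → bolt shear.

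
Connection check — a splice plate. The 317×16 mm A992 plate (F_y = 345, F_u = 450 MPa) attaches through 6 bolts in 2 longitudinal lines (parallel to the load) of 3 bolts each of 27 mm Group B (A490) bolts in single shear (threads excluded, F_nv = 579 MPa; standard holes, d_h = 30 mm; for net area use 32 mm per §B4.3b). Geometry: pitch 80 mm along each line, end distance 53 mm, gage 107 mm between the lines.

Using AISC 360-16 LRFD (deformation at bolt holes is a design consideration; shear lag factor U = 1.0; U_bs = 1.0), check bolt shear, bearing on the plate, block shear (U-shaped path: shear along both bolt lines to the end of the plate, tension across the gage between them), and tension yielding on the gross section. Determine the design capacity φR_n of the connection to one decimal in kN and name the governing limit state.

Bolt shear: A_b = π(27)²/4 = 572.56 mm². φR_n = 0.75 × 579 × 572.56 × 6 × 1 = 1491.8 kN.
Bearing (16 mm plate, F_u = 450 MPa): end bolts L_c = 53 − 30/2 = 38, R_n = min(1.2×38×16×450, 2.4×27×16×450) = 328.32 kN/bolt; interior L_c = 80 − 30 = 50, R_n = 432 kN/bolt. φR_n = 0.75 × (2×328.32 + 4×432) = 1788.5 kN.
Block shear: shear path 2×[53+2×80] = 2×213 mm, A_gv = 6816, A_nv = 2×(213 − 2.5×32)×16 = 4256 mm²; tension across gage: (107 − 1×32)×16 = 1200 mm². R_n = min(0.6×450×4256, 0.6×345×6816) + 1.0×450×1200 = min(1149.1, 1410.9) + 540 = 1689.1 kN. φR_n = 0.75 × 1689.1 = 1266.8 kN.
Tension yield (gross): A_g = 317×16 = 5072 mm². φR_n = 0.90 × 345 × 5072 = 1574.9 kN.
Governing: min(1491.8, 1788.5, 1266.8, 1574.9) = 1266.8 kN → block shear.

1266.8 kN (block shear governs)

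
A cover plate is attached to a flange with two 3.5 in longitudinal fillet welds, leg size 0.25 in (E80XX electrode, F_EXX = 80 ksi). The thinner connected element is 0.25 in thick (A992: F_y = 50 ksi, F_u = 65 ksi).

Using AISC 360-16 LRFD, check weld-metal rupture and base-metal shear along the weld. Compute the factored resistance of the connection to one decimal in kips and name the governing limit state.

Weld metal: throat = 0.707×0.25 = 0.17675 in, L = 2×3.5 = 7 in. φR_n = 0.75 × 0.6 × 80 × 0.17675 × 7 = 44.5 kips.
Base metal shear (0.25 in plate): yield φR_n = 1.0×0.6×50×0.25×7 = 52.5 kips; rupture φR_n = 0.75×0.6×65×0.25×7 = 51.2 kips; take 51.2 kips (rupture).
Governing: min(44.5, 51.2) = 44.5 kips → weld metal.

44.5 kips (weld metal governs)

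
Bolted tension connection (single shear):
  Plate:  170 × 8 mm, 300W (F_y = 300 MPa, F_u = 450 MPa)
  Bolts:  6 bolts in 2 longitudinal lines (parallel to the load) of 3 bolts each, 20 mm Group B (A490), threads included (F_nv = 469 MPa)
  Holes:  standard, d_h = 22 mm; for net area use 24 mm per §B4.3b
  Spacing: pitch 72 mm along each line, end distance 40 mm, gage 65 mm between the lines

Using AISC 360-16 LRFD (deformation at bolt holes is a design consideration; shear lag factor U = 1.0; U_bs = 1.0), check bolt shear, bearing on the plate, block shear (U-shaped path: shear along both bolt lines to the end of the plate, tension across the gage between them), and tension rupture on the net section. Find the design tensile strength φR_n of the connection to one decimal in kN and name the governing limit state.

329.4 kN (net-section rupture governs)

Bolt shear: A_b = π(20)²/4 = 314.16 mm². φR_n = 0.75 × 469 × 314.16 × 6 × 1 = 663.0 kN.
Bearing (8 mm plate, F_u = 450 MPa): end bolts L_c = 40 − 22/2 = 29, R_n = min(1.2×29×8×450, 2.4×20×8×450) = 125.28 kN/bolt; interior L_c = 72 − 22 = 50, R_n = 172.8 kN/bolt. φR_n = 0.75 × (2×125.28 + 4×172.8) = 706.3 kN.
Block shear: shear path 2×[40+2×72] = 2×184 mm, A_gv = 2944, A_nv = 2×(184 − 2.5×24)×8 = 1984 mm²; tension across gage: (65 − 1×24)×8 = 328 mm². R_n = min(0.6×450×1984, 0.6×300×2944) + 1.0×450×328 = min(535.68, 529.92) + 147.6 = 677.52 kN. φR_n = 0.75 × 677.52 = 508.1 kN.
Tension rupture (net): A_n = (170 − 2×24)×8 = 976 mm² (U = 1.0, A_e = A_n). φR_n = 0.75 × 450 × 976 = 329.4 kN.
Governing: min(663.0, 706.3, 508.1, 329.4) = 329.4 kN → net-section rupture.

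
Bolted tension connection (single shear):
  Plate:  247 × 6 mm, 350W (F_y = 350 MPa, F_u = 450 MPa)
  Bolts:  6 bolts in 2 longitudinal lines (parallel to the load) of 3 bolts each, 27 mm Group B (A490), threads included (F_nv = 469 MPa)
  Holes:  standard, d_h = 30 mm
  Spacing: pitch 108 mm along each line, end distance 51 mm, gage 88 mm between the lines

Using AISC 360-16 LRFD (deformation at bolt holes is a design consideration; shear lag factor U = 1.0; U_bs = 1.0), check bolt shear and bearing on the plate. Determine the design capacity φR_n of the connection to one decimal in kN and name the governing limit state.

699.8 kN (bearing governs)

Bolt shear: A_b = π(27)²/4 = 572.56 mm². φR_n = 0.75 × 469 × 572.56 × 6 × 1 = 1208.4 kN.
Bearing (6 mm plate, F_u = 450 MPa): end bolts L_c = 51 − 30/2 = 36, R_n = min(1.2×36×6×450, 2.4×27×6×450) = 116.64 kN/bolt; interior L_c = 108 − 30 = 78, R_n = 174.96 kN/bolt. φR_n = 0.75 × (2×116.64 + 4×174.96) = 699.8 kN.
Governing: min(1208.4, 699.8) = 699.8 kN → bearing.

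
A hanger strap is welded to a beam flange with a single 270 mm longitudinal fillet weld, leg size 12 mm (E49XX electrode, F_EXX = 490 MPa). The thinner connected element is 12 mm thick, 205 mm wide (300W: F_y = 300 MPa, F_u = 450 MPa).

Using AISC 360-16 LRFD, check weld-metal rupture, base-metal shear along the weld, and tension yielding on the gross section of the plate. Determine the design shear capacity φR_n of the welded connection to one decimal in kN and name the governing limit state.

Weld metal: throat = 0.707×12 = 8.484 mm, L = 270 mm. φR_n = 0.75 × 0.6 × 490 × 8.484 × 270 = 505.1 kN.
Base metal shear (12 mm plate): yield φR_n = 1.0×0.6×300×12×270 = 583.2 kN; rupture φR_n = 0.75×0.6×450×12×270 = 656.1 kN; take 583.2 kN (yield).
Tension yield (gross): A_g = 205×12 = 2460 mm². φR_n = 0.90 × 300 × 2460 = 664.2 kN.
Governing: min(505.1, 583.2, 664.2) = 505.1 kN → weld metal.

505.1 kN (weld metal governs)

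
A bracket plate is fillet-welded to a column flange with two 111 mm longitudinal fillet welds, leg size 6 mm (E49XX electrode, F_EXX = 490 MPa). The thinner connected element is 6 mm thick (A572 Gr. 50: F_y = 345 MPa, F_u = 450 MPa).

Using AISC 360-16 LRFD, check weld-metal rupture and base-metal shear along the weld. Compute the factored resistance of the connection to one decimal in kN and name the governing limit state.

Weld metal: throat = 0.707×6 = 4.242 mm, L = 2×111 = 222 mm. φR_n = 0.75 × 0.6 × 490 × 4.242 × 222 = 207.7 kN.
Base metal shear (6 mm plate): yield φR_n = 1.0×0.6×345×6×222 = 275.7 kN; rupture φR_n = 0.75×0.6×450×6×222 = 269.7 kN; take 269.7 kN (rupture).
Governing: min(207.7, 269.7) = 207.7 kN → weld metal.

207.7 kN (weld metal governs)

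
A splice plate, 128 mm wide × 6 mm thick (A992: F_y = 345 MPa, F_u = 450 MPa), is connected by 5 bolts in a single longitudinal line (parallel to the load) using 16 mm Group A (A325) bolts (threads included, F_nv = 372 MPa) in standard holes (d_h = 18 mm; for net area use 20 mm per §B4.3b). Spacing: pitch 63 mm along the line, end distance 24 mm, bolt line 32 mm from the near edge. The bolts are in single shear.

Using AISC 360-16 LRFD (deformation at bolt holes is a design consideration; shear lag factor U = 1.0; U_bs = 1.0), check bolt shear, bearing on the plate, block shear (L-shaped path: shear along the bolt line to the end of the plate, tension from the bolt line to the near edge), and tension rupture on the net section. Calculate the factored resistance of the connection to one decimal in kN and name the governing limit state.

Bolt shear: A_b = π(16)²/4 = 201.06 mm². φR_n = 0.75 × 372 × 201.06 × 5 × 1 = 280.5 kN.
Bearing (6 mm plate, F_u = 450 MPa): end bolts L_c = 24 − 18/2 = 15, R_n = min(1.2×15×6×450, 2.4×16×6×450) = 48.6 kN/bolt; interior L_c = 63 − 18 = 45, R_n = 103.68 kN/bolt. φR_n = 0.75 × (1×48.6 + 4×103.68) = 347.5 kN.
Block shear: shear path 1×[24+4×63] = 1×276 mm, A_gv = 1656, A_nv = 1×(276 − 4.5×20)×6 = 1116 mm²; tension to near edge: (32 − 0.5×20)×6 = 132 mm². R_n = min(0.6×450×1116, 0.6×345×1656) + 1.0×450×132 = min(301.32, 342.79) + 59.4 = 360.72 kN. φR_n = 0.75 × 360.72 = 270.5 kN.
Tension rupture (net): A_n = (128 − 1×20)×6 = 648 mm² (U = 1.0, A_e = A_n). φR_n = 0.75 × 450 × 648 = 218.7 kN.
Governing: min(280.5, 347.5, 270.5, 218.7) = 218.7 kN → net-section rupture.

218.7 kN (net-section rupture governs)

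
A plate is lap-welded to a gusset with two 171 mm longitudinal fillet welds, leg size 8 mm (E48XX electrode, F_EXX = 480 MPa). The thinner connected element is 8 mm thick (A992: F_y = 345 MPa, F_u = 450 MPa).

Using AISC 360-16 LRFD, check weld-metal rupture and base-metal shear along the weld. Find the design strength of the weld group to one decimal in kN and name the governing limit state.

Weld metal: throat = 0.707×8 = 5.656 mm, L = 2×171 = 342 mm. φR_n = 0.75 × 0.6 × 480 × 5.656 × 342 = 417.8 kN.
Base metal shear (8 mm plate): yield φR_n = 1.0×0.6×345×8×342 = 566.4 kN; rupture φR_n = 0.75×0.6×450×8×342 = 554.0 kN; take 554.0 kN (rupture).
Governing: min(417.8, 554.0) = 417.8 kN → weld metal.

417.8 kN (weld metal governs)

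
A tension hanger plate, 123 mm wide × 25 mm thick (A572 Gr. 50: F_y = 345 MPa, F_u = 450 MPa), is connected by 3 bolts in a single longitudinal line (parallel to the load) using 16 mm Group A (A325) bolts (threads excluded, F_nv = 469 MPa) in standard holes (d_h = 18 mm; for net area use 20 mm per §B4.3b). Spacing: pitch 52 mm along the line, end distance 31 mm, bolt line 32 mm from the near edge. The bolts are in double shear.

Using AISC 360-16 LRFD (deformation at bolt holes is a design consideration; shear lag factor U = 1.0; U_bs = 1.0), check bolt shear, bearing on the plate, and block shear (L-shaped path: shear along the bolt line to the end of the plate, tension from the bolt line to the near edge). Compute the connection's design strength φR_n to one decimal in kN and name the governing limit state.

Bolt shear: A_b = π(16)²/4 = 201.06 mm². φR_n = 0.75 × 469 × 201.06 × 3 × 2 = 424.3 kN.
Bearing (25 mm plate, F_u = 450 MPa): end bolts L_c = 31 − 18/2 = 22, R_n = min(1.2×22×25×450, 2.4×16×25×450) = 297 kN/bolt; interior L_c = 52 − 18 = 34, R_n = 432 kN/bolt. φR_n = 0.75 × (1×297 + 2×432) = 870.8 kN.
Block shear: shear path 1×[31+2×52] = 1×135 mm, A_gv = 3375, A_nv = 1×(135 − 2.5×20)×25 = 2125 mm²; tension to near edge: (32 − 0.5×20)×25 = 550 mm². R_n = min(0.6×450×2125, 0.6×345×3375) + 1.0×450×550 = min(573.75, 698.63) + 247.5 = 821.25 kN. φR_n = 0.75 × 821.25 = 615.9 kN.
Governing: min(424.3, 870.8, 615.9) = 424.3 kN → bolt shear.

424.3 kN (bolt shear governs)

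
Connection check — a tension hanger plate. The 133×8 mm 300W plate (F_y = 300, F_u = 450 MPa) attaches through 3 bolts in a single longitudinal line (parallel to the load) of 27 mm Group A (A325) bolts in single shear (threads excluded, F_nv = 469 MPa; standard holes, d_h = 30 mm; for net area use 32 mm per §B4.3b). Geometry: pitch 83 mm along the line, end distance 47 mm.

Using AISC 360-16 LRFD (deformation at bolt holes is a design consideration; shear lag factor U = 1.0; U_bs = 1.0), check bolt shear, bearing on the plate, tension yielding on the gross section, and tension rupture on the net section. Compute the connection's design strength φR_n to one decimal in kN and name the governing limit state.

272.7 kN (net-section rupture governs)

Bolt shear: A_b = π(27)²/4 = 572.56 mm². φR_n = 0.75 × 469 × 572.56 × 3 × 1 = 604.2 kN.
Bearing (8 mm plate, F_u = 450 MPa): end bolts L_c = 47 − 30/2 = 32, R_n = min(1.2×32×8×450, 2.4×27×8×450) = 138.24 kN/bolt; interior L_c = 83 − 30 = 53, R_n = 228.96 kN/bolt. φR_n = 0.75 × (1×138.24 + 2×228.96) = 447.1 kN.
Tension yield (gross): A_g = 133×8 = 1064 mm². φR_n = 0.90 × 300 × 1064 = 287.3 kN.
Tension rupture (net): A_n = (133 − 1×32)×8 = 808 mm² (U = 1.0, A_e = A_n). φR_n = 0.75 × 450 × 808 = 272.7 kN.
Governing: min(604.2, 447.1, 287.3, 272.7) = 272.7 kN → net-section rupture.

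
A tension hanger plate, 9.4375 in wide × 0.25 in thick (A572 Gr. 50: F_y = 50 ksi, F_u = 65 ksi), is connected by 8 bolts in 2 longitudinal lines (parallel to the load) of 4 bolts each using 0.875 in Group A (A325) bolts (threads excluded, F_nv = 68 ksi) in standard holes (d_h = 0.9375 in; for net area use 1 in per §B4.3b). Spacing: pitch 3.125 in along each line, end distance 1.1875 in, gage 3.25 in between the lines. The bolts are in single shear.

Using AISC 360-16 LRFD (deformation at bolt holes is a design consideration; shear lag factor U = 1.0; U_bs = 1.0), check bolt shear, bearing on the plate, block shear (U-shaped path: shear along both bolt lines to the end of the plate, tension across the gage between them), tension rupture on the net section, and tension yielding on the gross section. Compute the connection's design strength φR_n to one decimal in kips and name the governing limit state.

90.6 kips (net-section rupture governs)

Bolt shear: A_b = π(0.875)²/4 = 0.60132 in². φR_n = 0.75 × 68 × 0.60132 × 8 × 1 = 245.3 kips.
Bearing (0.25 in plate, F_u = 65 ksi): end bolts L_c = 1.1875 − 0.9375/2 = 0.71875, R_n = min(1.2×0.71875×0.25×65, 2.4×0.875×0.25×65) = 14.016 kips/bolt; interior L_c = 3.125 − 0.9375 = 2.1875, R_n = 34.125 kips/bolt. φR_n = 0.75 × (2×14.016 + 6×34.125) = 174.6 kips.
Block shear: shear path 2×[1.1875+3×3.125] = 2×10.5625 in, A_gv = 5.2813, A_nv = 2×(10.5625 − 3.5×1)×0.25 = 3.5313 in²; tension across gage: (3.25 − 1×1)×0.25 = 0.5625 in². R_n = min(0.6×65×3.5313, 0.6×50×5.2813) + 1.0×65×0.5625 = min(137.72, 158.44) + 36.563 = 174.28 kips. φR_n = 0.75 × 174.28 = 130.7 kips.
Tension rupture (net): A_n = (9.4375 − 2×1)×0.25 = 1.8594 in² (U = 1.0, A_e = A_n). φR_n = 0.75 × 65 × 1.8594 = 90.6 kips.
Tension yield (gross): A_g = 9.4375×0.25 = 2.3594 in². φR_n = 0.90 × 50 × 2.3594 = 106.2 kips.
Governing: min(245.3, 174.6, 130.7, 90.6, 106.2) = 90.6 kips → net-section rupture.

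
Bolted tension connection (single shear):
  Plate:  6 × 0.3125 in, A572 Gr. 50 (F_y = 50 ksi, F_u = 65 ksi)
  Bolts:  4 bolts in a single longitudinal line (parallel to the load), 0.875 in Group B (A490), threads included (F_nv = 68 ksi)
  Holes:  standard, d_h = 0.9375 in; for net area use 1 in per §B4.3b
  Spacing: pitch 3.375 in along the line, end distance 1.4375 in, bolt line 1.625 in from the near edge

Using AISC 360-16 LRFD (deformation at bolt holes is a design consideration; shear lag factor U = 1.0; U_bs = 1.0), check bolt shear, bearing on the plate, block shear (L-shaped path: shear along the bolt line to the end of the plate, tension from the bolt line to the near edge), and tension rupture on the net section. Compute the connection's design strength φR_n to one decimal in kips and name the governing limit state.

Bolt shear: A_b = π(0.875)²/4 = 0.60132 in². φR_n = 0.75 × 68 × 0.60132 × 4 × 1 = 122.7 kips.
Bearing (0.3125 in plate, F_u = 65 ksi): end bolts L_c = 1.4375 − 0.9375/2 = 0.96875, R_n = min(1.2×0.96875×0.3125×65, 2.4×0.875×0.3125×65) = 23.613 kips/bolt; interior L_c = 3.375 − 0.9375 = 2.4375, R_n = 42.656 kips/bolt. φR_n = 0.75 × (1×23.613 + 3×42.656) = 113.7 kips.
Block shear: shear path 1×[1.4375+3×3.375] = 1×11.5625 in, A_gv = 3.6133, A_nv = 1×(11.5625 − 3.5×1)×0.3125 = 2.5195 in²; tension to near edge: (1.625 − 0.5×1)×0.3125 = 0.35156 in². R_n = min(0.6×65×2.5195, 0.6×50×3.6133) + 1.0×65×0.35156 = min(98.261, 108.4) + 22.851 = 121.11 kips. φR_n = 0.75 × 121.11 = 90.8 kips.
Tension rupture (net): A_n = (6 − 1×1)×0.3125 = 1.5625 in² (U = 1.0, A_e = A_n). φR_n = 0.75 × 65 × 1.5625 = 76.2 kips.
Governing: min(122.7, 113.7, 90.8, 76.2) = 76.2 kips → net-section rupture.

76.2 kips (net-section rupture governs)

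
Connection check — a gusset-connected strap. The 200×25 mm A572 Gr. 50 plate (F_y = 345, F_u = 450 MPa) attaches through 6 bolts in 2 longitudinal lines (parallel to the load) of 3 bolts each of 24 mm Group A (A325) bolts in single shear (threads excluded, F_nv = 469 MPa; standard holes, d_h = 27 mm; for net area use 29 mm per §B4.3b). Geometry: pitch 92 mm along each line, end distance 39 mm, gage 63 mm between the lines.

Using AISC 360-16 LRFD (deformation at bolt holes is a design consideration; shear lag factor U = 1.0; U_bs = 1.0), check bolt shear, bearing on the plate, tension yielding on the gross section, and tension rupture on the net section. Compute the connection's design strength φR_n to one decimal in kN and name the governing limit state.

954.8 kN (bolt shear governs)

Bolt shear: A_b = π(24)²/4 = 452.39 mm². φR_n = 0.75 × 469 × 452.39 × 6 × 1 = 954.8 kN.
Bearing (25 mm plate, F_u = 450 MPa): end bolts L_c = 39 − 27/2 = 25.5, R_n = min(1.2×25.5×25×450, 2.4×24×25×450) = 344.25 kN/bolt; interior L_c = 92 − 27 = 65, R_n = 648 kN/bolt. φR_n = 0.75 × (2×344.25 + 4×648) = 2460.4 kN.
Tension yield (gross): A_g = 200×25 = 5000 mm². φR_n = 0.90 × 345 × 5000 = 1552.5 kN.
Tension rupture (net): A_n = (200 − 2×29)×25 = 3550 mm² (U = 1.0, A_e = A_n). φR_n = 0.75 × 450 × 3550 = 1198.1 kN.
Governing: min(954.8, 2460.4, 1552.5, 1198.1) = 954.8 kN → bolt shear.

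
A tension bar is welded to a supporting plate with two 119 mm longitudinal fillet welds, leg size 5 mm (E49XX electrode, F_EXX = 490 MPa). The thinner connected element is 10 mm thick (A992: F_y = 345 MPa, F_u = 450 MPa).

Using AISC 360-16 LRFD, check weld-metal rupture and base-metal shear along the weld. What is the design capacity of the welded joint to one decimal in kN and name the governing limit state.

185.5 kN (weld metal governs)

Weld metal: throat = 0.707×5 = 3.535 mm, L = 2×119 = 238 mm. φR_n = 0.75 × 0.6 × 490 × 3.535 × 238 = 185.5 kN.
Base metal shear (10 mm plate): yield φR_n = 1.0×0.6×345×10×238 = 492.7 kN; rupture φR_n = 0.75×0.6×450×10×238 = 482.0 kN; take 482.0 kN (rupture).
Governing: min(185.5, 482.0) = 185.5 kN → weld metal.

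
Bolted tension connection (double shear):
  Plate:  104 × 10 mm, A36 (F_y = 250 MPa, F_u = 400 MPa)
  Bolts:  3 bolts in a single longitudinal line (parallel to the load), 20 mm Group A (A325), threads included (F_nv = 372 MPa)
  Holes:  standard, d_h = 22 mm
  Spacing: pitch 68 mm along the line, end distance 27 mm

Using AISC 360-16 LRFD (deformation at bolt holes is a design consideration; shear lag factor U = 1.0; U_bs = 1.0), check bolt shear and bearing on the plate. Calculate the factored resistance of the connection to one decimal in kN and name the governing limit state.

Bolt shear: A_b = π(20)²/4 = 314.16 mm². φR_n = 0.75 × 372 × 314.16 × 3 × 2 = 525.9 kN.
Bearing (10 mm plate, F_u = 400 MPa): end bolts L_c = 27 − 22/2 = 16, R_n = min(1.2×16×10×400, 2.4×20×10×400) = 76.8 kN/bolt; interior L_c = 68 − 22 = 46, R_n = 192 kN/bolt. φR_n = 0.75 × (1×76.8 + 2×192) = 345.6 kN.
Governing: min(525.9, 345.6) = 345.6 kN → bearing.

345.6 kN (bearing governs)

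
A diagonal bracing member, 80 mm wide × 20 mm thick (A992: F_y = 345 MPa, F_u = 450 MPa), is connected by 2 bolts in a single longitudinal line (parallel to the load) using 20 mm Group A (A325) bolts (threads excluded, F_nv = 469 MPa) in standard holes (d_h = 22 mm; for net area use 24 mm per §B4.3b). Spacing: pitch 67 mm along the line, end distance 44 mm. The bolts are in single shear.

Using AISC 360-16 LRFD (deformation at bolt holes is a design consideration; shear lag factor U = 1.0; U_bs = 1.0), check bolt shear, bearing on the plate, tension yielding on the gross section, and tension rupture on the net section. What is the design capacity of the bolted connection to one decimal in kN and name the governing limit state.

221.0 kN (bolt shear governs)

Bolt shear: A_b = π(20)²/4 = 314.16 mm². φR_n = 0.75 × 469 × 314.16 × 2 × 1 = 221.0 kN.
Bearing (20 mm plate, F_u = 450 MPa): end bolts L_c = 44 − 22/2 = 33, R_n = min(1.2×33×20×450, 2.4×20×20×450) = 356.4 kN/bolt; interior L_c = 67 − 22 = 45, R_n = 432 kN/bolt. φR_n = 0.75 × (1×356.4 + 1×432) = 591.3 kN.
Tension yield (gross): A_g = 80×20 = 1600 mm². φR_n = 0.90 × 345 × 1600 = 496.8 kN.
Tension rupture (net): A_n = (80 − 1×24)×20 = 1120 mm² (U = 1.0, A_e = A_n). φR_n = 0.75 × 450 × 1120 = 378.0 kN.
Governing: min(221.0, 591.3, 496.8, 378.0) = 221.0 kN → bolt shear.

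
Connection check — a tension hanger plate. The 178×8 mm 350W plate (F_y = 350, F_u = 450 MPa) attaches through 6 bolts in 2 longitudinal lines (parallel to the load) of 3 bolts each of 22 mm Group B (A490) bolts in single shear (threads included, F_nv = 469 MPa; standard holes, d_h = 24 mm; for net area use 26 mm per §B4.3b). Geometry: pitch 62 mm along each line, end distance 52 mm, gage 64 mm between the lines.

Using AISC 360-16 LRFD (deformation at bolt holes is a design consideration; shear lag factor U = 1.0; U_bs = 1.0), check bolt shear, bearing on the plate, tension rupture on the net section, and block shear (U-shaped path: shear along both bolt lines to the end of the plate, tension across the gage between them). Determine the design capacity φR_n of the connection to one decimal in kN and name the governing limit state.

340.2 kN (net-section rupture governs)

Bolt shear: A_b = π(22)²/4 = 380.13 mm². φR_n = 0.75 × 469 × 380.13 × 6 × 1 = 802.3 kN.
Bearing (8 mm plate, F_u = 450 MPa): end bolts L_c = 52 − 24/2 = 40, R_n = min(1.2×40×8×450, 2.4×22×8×450) = 172.8 kN/bolt; interior L_c = 62 − 24 = 38, R_n = 164.16 kN/bolt. φR_n = 0.75 × (2×172.8 + 4×164.16) = 751.7 kN.
Tension rupture (net): A_n = (178 − 2×26)×8 = 1008 mm² (U = 1.0, A_e = A_n). φR_n = 0.75 × 450 × 1008 = 340.2 kN.
Block shear: shear path 2×[52+2×62] = 2×176 mm, A_gv = 2816, A_nv = 2×(176 − 2.5×26)×8 = 1776 mm²; tension across gage: (64 − 1×26)×8 = 304 mm². R_n = min(0.6×450×1776, 0.6×350×2816) + 1.0×450×304 = min(479.52, 591.36) + 136.8 = 616.32 kN. φR_n = 0.75 × 616.32 = 462.2 kN.
Governing: min(802.3, 751.7, 340.2, 462.2) = 340.2 kN → net-section rupture.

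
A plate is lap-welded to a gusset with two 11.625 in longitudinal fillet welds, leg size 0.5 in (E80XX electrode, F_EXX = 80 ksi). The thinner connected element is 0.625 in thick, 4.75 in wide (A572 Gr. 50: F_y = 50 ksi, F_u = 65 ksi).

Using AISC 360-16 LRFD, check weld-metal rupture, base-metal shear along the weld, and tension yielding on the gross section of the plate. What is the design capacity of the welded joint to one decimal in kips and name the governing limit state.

133.6 kips (gross-section yield governs)

Weld metal: throat = 0.707×0.5 = 0.3535 in, L = 2×11.625 = 23.25 in. φR_n = 0.75 × 0.6 × 80 × 0.3535 × 23.25 = 295.9 kips.
Base metal shear (0.625 in plate): yield φR_n = 1.0×0.6×50×0.625×23.25 = 435.9 kips; rupture φR_n = 0.75×0.6×65×0.625×23.25 = 425.0 kips; take 425.0 kips (rupture).
Tension yield (gross): A_g = 4.75×0.625 = 2.9688 in². φR_n = 0.90 × 50 × 2.9688 = 133.6 kips.
Governing: min(295.9, 425.0, 133.6) = 133.6 kips → gross-section yield.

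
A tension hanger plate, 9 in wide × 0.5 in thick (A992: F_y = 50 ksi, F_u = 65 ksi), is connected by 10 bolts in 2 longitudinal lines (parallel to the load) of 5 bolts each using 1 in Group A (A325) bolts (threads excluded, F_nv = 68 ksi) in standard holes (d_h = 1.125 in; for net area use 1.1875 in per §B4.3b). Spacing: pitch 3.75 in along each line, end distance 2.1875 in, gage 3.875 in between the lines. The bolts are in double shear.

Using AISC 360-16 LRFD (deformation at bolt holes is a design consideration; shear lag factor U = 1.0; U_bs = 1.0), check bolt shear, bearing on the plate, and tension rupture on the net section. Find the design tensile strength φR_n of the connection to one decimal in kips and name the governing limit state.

Bolt shear: A_b = π(1)²/4 = 0.7854 in². φR_n = 0.75 × 68 × 0.7854 × 10 × 2 = 801.1 kips.
Bearing (0.5 in plate, F_u = 65 ksi): end bolts L_c = 2.1875 − 1.125/2 = 1.625, R_n = min(1.2×1.625×0.5×65, 2.4×1×0.5×65) = 63.375 kips/bolt; interior L_c = 3.75 − 1.125 = 2.625, R_n = 78 kips/bolt. φR_n = 0.75 × (2×63.375 + 8×78) = 563.1 kips.
Tension rupture (net): A_n = (9 − 2×1.1875)×0.5 = 3.3125 in² (U = 1.0, A_e = A_n). φR_n = 0.75 × 65 × 3.3125 = 161.5 kips.
Governing: min(801.1, 563.1, 161.5) = 161.5 kips → net-section rupture.

161.5 kips (net-section rupture governs)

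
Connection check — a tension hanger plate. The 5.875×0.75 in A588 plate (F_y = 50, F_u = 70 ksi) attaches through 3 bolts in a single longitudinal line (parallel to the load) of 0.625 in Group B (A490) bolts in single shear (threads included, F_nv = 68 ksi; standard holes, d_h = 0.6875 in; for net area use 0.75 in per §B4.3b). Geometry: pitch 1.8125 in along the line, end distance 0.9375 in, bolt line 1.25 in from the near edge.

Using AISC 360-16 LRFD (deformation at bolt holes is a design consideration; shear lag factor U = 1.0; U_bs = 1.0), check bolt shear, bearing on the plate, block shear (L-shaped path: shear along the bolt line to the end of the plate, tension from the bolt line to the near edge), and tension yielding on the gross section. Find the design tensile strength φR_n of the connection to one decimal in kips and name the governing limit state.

46.9 kips (bolt shear governs)

Bolt shear: A_b = π(0.625)²/4 = 0.3068 in². φR_n = 0.75 × 68 × 0.3068 × 3 × 1 = 46.9 kips.
Bearing (0.75 in plate, F_u = 70 ksi): end bolts L_c = 0.9375 − 0.6875/2 = 0.59375, R_n = min(1.2×0.59375×0.75×70, 2.4×0.625×0.75×70) = 37.406 kips/bolt; interior L_c = 1.8125 − 0.6875 = 1.125, R_n = 70.875 kips/bolt. φR_n = 0.75 × (1×37.406 + 2×70.875) = 134.4 kips.
Block shear: shear path 1×[0.9375+2×1.8125] = 1×4.5625 in, A_gv = 3.4219, A_nv = 1×(4.5625 − 2.5×0.75)×0.75 = 2.0156 in²; tension to near edge: (1.25 − 0.5×0.75)×0.75 = 0.65625 in². R_n = min(0.6×70×2.0156, 0.6×50×3.4219) + 1.0×70×0.65625 = min(84.655, 102.66) + 45.938 = 130.59 kips. φR_n = 0.75 × 130.59 = 97.9 kips.
Tension yield (gross): A_g = 5.875×0.75 = 4.4063 in². φR_n = 0.90 × 50 × 4.4063 = 198.3 kips.
Governing: min(46.9, 134.4, 97.9, 198.3) = 46.9 kips → bolt shear.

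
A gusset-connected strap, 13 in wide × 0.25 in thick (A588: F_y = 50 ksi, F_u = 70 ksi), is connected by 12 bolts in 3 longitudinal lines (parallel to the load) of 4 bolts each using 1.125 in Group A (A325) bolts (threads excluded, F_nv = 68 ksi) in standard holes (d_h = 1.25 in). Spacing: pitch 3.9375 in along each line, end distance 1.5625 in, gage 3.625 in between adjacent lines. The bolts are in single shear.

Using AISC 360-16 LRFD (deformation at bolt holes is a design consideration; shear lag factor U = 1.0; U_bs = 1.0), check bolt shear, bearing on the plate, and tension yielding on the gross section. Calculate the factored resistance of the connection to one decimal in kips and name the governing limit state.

146.3 kips (gross-section yield governs)

Bolt shear: A_b = π(1.125)²/4 = 0.99402 in². φR_n = 0.75 × 68 × 0.99402 × 12 × 1 = 608.3 kips.
Bearing (0.25 in plate, F_u = 70 ksi): end bolts L_c = 1.5625 − 1.25/2 = 0.9375, R_n = min(1.2×0.9375×0.25×70, 2.4×1.125×0.25×70) = 19.688 kips/bolt; interior L_c = 3.9375 − 1.25 = 2.6875, R_n = 47.25 kips/bolt. φR_n = 0.75 × (3×19.688 + 9×47.25) = 363.2 kips.
Tension yield (gross): A_g = 13×0.25 = 3.25 in². φR_n = 0.90 × 50 × 3.25 = 146.3 kips.
Governing: min(608.3, 363.2, 146.3) = 146.3 kips → gross-section yield.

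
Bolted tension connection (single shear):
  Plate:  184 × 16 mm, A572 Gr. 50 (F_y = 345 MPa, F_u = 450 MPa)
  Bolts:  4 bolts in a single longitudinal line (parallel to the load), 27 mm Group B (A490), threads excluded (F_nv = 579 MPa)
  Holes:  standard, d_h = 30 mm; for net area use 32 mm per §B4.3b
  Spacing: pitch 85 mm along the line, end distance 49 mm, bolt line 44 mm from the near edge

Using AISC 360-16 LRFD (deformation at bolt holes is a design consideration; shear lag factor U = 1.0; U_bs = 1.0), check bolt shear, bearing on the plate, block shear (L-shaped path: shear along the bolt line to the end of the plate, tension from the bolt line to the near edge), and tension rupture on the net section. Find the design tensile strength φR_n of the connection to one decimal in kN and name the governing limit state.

Bolt shear: A_b = π(27)²/4 = 572.56 mm². φR_n = 0.75 × 579 × 572.56 × 4 × 1 = 994.5 kN.
Bearing (16 mm plate, F_u = 450 MPa): end bolts L_c = 49 − 30/2 = 34, R_n = min(1.2×34×16×450, 2.4×27×16×450) = 293.76 kN/bolt; interior L_c = 85 − 30 = 55, R_n = 466.56 kN/bolt. φR_n = 0.75 × (1×293.76 + 3×466.56) = 1270.1 kN.
Block shear: shear path 1×[49+3×85] = 1×304 mm, A_gv = 4864, A_nv = 1×(304 − 3.5×32)×16 = 3072 mm²; tension to near edge: (44 − 0.5×32)×16 = 448 mm². R_n = min(0.6×450×3072, 0.6×345×4864) + 1.0×450×448 = min(829.44, 1006.8) + 201.6 = 1031 kN. φR_n = 0.75 × 1031 = 773.3 kN.
Tension rupture (net): A_n = (184 − 1×32)×16 = 2432 mm² (U = 1.0, A_e = A_n). φR_n = 0.75 × 450 × 2432 = 820.8 kN.
Governing: min(994.5, 1270.1, 773.3, 820.8) = 773.3 kN → block shear.

773.3 kN (block shear governs)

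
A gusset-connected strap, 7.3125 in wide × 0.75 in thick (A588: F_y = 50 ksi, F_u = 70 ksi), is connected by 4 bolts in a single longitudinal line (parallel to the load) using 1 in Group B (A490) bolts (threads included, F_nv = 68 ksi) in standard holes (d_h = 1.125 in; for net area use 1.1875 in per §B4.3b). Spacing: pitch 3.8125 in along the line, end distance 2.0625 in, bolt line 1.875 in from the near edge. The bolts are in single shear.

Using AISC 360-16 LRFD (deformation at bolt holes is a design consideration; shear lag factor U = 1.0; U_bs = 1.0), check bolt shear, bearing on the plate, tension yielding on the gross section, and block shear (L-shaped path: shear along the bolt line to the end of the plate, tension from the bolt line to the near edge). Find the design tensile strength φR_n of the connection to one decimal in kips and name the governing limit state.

160.2 kips (bolt shear governs)

Bolt shear: A_b = π(1)²/4 = 0.7854 in². φR_n = 0.75 × 68 × 0.7854 × 4 × 1 = 160.2 kips.
Bearing (0.75 in plate, F_u = 70 ksi): end bolts L_c = 2.0625 − 1.125/2 = 1.5, R_n = min(1.2×1.5×0.75×70, 2.4×1×0.75×70) = 94.5 kips/bolt; interior L_c = 3.8125 − 1.125 = 2.6875, R_n = 126 kips/bolt. φR_n = 0.75 × (1×94.5 + 3×126) = 354.4 kips.
Tension yield (gross): A_g = 7.3125×0.75 = 5.4844 in². φR_n = 0.90 × 50 × 5.4844 = 246.8 kips.
Block shear: shear path 1×[2.0625+3×3.8125] = 1×13.5 in, A_gv = 10.125, A_nv = 1×(13.5 − 3.5×1.1875)×0.75 = 7.0078 in²; tension to near edge: (1.875 − 0.5×1.1875)×0.75 = 0.96094 in². R_n = min(0.6×70×7.0078, 0.6×50×10.125) + 1.0×70×0.96094 = min(294.33, 303.75) + 67.266 = 361.6 kips. φR_n = 0.75 × 361.6 = 271.2 kips.
Governing: min(160.2, 354.4, 246.8, 271.2) = 160.2 kips → bolt shear.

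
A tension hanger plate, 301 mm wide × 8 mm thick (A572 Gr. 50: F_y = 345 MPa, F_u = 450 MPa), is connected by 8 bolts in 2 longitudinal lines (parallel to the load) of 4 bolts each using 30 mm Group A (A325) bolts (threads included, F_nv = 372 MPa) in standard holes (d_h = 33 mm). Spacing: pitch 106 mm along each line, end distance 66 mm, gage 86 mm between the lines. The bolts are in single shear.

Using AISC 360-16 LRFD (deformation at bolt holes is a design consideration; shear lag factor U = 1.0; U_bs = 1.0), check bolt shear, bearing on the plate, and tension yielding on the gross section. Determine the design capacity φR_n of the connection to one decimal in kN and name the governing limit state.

Bolt shear: A_b = π(30)²/4 = 706.86 mm². φR_n = 0.75 × 372 × 706.86 × 8 × 1 = 1577.7 kN.
Bearing (8 mm plate, F_u = 450 MPa): end bolts L_c = 66 − 33/2 = 49.5, R_n = min(1.2×49.5×8×450, 2.4×30×8×450) = 213.84 kN/bolt; interior L_c = 106 − 33 = 73, R_n = 259.2 kN/bolt. φR_n = 0.75 × (2×213.84 + 6×259.2) = 1487.2 kN.
Tension yield (gross): A_g = 301×8 = 2408 mm². φR_n = 0.90 × 345 × 2408 = 747.7 kN.
Governing: min(1577.7, 1487.2, 747.7) = 747.7 kN → gross-section yield.

747.7 kN (gross-section yield governs)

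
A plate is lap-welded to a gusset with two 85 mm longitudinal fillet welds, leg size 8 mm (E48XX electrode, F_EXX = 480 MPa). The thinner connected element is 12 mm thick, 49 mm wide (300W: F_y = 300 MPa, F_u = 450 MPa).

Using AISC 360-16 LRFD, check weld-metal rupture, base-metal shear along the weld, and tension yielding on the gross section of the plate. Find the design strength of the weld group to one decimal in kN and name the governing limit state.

158.8 kN (gross-section yield governs)

Weld metal: throat = 0.707×8 = 5.656 mm, L = 2×85 = 170 mm. φR_n = 0.75 × 0.6 × 480 × 5.656 × 170 = 207.7 kN.
Base metal shear (12 mm plate): yield φR_n = 1.0×0.6×300×12×170 = 367.2 kN; rupture φR_n = 0.75×0.6×450×12×170 = 413.1 kN; take 367.2 kN (yield).
Tension yield (gross): A_g = 49×12 = 588 mm². φR_n = 0.90 × 300 × 588 = 158.8 kN.
Governing: min(207.7, 367.2, 158.8) = 158.8 kN → gross-section yield.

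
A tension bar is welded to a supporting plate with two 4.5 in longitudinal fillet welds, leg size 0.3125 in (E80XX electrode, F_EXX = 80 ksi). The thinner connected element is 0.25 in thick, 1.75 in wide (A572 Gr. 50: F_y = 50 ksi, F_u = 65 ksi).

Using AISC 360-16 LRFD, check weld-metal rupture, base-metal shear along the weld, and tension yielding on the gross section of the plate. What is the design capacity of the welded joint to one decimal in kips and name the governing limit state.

19.7 kips (gross-section yield governs)

Weld metal: throat = 0.707×0.3125 = 0.22094 in, L = 2×4.5 = 9 in. φR_n = 0.75 × 0.6 × 80 × 0.22094 × 9 = 71.6 kips.
Base metal shear (0.25 in plate): yield φR_n = 1.0×0.6×50×0.25×9 = 67.5 kips; rupture φR_n = 0.75×0.6×65×0.25×9 = 65.8 kips; take 65.8 kips (rupture).
Tension yield (gross): A_g = 1.75×0.25 = 0.4375 in². φR_n = 0.90 × 50 × 0.4375 = 19.7 kips.
Governing: min(71.6, 65.8, 19.7) = 19.7 kips → gross-section yield.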